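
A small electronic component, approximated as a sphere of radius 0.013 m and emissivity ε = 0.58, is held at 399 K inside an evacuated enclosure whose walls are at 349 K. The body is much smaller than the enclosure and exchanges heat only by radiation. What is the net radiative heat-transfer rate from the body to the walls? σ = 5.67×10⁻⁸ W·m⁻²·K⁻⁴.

For a small grey body in a large enclosure: P_net = εσA(T_body⁴ − T_wall⁴).
A = 4πr² = 0.002124 m²; T_body⁴ − T_wall⁴ = 2.534×10¹⁰ − 1.484×10¹⁰ = 1.051×10¹⁰ K⁴.
|P_net| = 0.58·5.67×10⁻⁸·0.002124·1.051×10¹⁰.

P_net ≈ 0.734 W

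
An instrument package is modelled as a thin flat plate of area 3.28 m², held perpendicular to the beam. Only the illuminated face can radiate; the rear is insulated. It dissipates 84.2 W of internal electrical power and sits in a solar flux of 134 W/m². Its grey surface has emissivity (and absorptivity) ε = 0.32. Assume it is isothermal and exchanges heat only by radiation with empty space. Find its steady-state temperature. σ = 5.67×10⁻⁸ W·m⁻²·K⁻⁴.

At steady state, absorbed solar power + internal power = radiated power.
Absorbed: α·S·A_cross = 0.32·134·3.280 = 140.6 W (cross-section A).
Total input = 140.6 + 84.2 = 224.8 W.
Radiated: εσ·A_surf·T⁴ with A_surf = A = 3.280 m².
T⁴ = 224.8/(0.32·5.67×10⁻⁸·3.280) = 3.778×10⁹ K⁴.

T ≈ 248 K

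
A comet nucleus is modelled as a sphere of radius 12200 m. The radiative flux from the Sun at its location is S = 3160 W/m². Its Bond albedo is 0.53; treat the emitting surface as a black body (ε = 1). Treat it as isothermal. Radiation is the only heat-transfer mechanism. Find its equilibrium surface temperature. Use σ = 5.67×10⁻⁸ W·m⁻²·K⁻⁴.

T ≈ 284 K

At equilibrium, absorbed power = emitted power.
Absorbing cross-section = πr² = 4.676×10⁸ m²; emitting surface = 4πr² = 1.870×10⁹ m² (ratio 4).
(1−a)S·A_cross = εσ·A_surf·T⁴  ⇒  T⁴ = (1−a)S/(4σ).
T⁴ = 0.470·3160/(4·5.67×10⁻⁸) = 6.549×10⁹ K⁴.
T = (6.549×10⁹)^(1/4).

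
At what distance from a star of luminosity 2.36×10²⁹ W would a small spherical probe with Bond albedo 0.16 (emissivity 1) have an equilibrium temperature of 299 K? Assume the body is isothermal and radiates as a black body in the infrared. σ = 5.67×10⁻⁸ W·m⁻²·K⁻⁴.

For an isothermal black-emitting sphere, (1−a)S·πr² = σ·4πr²·T⁴ ⇒ S = 4σT⁴/(1−a).
S = 4·5.67×10⁻⁸·(299)⁴/0.840 = 2158 W/m².
Flux falls as S = L/(4πd²), so d = √(L/(4πS)) = √(2.36×10²⁹/(4π·2158)).

d ≈ 2.95×10¹² m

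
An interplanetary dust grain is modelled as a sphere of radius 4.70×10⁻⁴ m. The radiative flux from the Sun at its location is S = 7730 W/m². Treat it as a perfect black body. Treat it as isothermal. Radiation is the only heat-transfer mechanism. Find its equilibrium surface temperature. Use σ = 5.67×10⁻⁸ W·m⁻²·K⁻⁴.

T ≈ 430 K

At equilibrium, absorbed power = emitted power.
Absorbing cross-section = πr² = 6.940×10⁻⁷ m²; emitting surface = 4πr² = 2.776×10⁻⁶ m² (ratio 4).
S·A_cross = εσ·A_surf·T⁴  ⇒  T⁴ = S/(4σ).
T⁴ = 1.00·7730/(4·5.67×10⁻⁸) = 3.408×10¹⁰ K⁴.
T = (3.408×10¹⁰)^(1/4).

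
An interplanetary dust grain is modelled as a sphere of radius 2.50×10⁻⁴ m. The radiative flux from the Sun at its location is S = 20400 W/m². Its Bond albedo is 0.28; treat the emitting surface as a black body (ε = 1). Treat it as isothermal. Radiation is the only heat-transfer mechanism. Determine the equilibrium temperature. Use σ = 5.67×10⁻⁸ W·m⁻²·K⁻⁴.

At equilibrium, absorbed power = emitted power.
Absorbing cross-section = πr² = 1.963×10⁻⁷ m²; emitting surface = 4πr² = 7.854×10⁻⁷ m² (ratio 4).
(1−a)S·A_cross = εσ·A_surf·T⁴  ⇒  T⁴ = (1−a)S/(4σ).
T⁴ = 0.720·20400/(4·5.67×10⁻⁸) = 6.476×10¹⁰ K⁴.
T = (6.476×10¹⁰)^(1/4).

T ≈ 504 K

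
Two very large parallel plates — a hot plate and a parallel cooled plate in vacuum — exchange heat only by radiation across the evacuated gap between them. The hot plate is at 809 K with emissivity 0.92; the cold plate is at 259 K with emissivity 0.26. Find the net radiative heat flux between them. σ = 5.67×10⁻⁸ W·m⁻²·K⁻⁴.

q ≈ 6110 W/m²

For two infinite grey parallel plates, q = σ(T₁⁴ − T₂⁴)/(1/ε₁ + 1/ε₂ − 1).
T₁⁴ − T₂⁴ = 4.283×10¹¹ − 4.500×10⁹ = 4.238×10¹¹ K⁴.
1/ε₁ + 1/ε₂ − 1 = 1.087 + 3.846 − 1 = 3.933.
q = 5.67×10⁻⁸ × 4.238×10¹¹ / 3.933.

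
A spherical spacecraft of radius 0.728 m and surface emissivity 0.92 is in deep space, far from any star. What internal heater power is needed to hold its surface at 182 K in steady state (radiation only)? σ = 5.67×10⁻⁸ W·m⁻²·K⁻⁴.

P = εσ·4πr²·T⁴.
4πr² = 6.660 m²; T⁴ = 1.097×10⁹ K⁴.
P = 0.92·5.67×10⁻⁸·6.660·1.097×10⁹.

P ≈ 381 W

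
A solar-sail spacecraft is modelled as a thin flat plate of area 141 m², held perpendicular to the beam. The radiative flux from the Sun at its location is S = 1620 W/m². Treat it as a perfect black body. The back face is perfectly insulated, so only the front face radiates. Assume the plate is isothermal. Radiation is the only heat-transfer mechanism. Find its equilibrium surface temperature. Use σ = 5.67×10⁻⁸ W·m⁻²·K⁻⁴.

At equilibrium, absorbed power = emitted power.
Absorbing cross-section = A = 141.0 m²; emitting surface = A = 141.0 m² (ratio 1).
S·A_cross = εσ·A_surf·T⁴  ⇒  T⁴ = S/(1σ).
T⁴ = 1.00·1620/(1·5.67×10⁻⁸) = 2.857×10¹⁰ K⁴.
T = (2.857×10¹⁰)^(1/4).

T ≈ 411 K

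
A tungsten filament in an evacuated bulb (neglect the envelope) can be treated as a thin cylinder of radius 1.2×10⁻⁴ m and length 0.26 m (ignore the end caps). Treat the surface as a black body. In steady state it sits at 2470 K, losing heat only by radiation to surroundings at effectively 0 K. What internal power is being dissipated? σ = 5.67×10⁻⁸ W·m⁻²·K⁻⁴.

P ≈ 414 W

Steady state: P = εσA T⁴.
A = 2πrL = 1.960×10⁻⁴ m²; T⁴ = (2470)⁴ = 3.722×10¹³ K⁴.
P = 1.0 × 5.67×10⁻⁸ × 1.960×10⁻⁴ × 3.722×10¹³.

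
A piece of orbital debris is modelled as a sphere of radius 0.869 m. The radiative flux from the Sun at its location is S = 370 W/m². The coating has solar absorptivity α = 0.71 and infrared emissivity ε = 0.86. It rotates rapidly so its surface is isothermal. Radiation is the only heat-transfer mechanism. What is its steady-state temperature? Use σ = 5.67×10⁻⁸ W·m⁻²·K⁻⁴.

T ≈ 192 K

At equilibrium, absorbed power = emitted power.
Absorbing cross-section = πr² = 2.372 m²; emitting surface = 4πr² = 9.490 m² (ratio 4).
αS·A_cross = εσ·A_surf·T⁴  ⇒  T⁴ = αS/(ε·4σ).
T⁴ = 0.710·370/(0.86·4·5.67×10⁻⁸) = 1.347×10⁹ K⁴.
T = (1.347×10⁹)^(1/4).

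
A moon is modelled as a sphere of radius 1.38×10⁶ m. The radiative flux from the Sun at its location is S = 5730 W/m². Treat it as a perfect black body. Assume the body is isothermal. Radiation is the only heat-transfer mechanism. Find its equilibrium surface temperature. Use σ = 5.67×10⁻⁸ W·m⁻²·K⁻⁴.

T ≈ 399 K

At equilibrium, absorbed power = emitted power.
Absorbing cross-section = πr² = 5.983×10¹² m²; emitting surface = 4πr² = 2.393×10¹³ m² (ratio 4).
S·A_cross = εσ·A_surf·T⁴  ⇒  T⁴ = S/(4σ).
T⁴ = 1.00·5730/(4·5.67×10⁻⁸) = 2.526×10¹⁰ K⁴.
T = (2.526×10¹⁰)^(1/4).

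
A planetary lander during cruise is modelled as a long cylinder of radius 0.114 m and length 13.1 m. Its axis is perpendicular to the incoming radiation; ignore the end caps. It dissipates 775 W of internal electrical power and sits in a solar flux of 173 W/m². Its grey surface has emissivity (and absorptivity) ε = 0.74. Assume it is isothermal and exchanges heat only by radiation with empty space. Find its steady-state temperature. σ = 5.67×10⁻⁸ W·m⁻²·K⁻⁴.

At steady state, absorbed solar power + internal power = radiated power.
Absorbed: α·S·A_cross = 0.74·173·2.987 = 382.4 W (cross-section 2rL).
Total input = 382.4 + 775 = 1157 W.
Radiated: εσ·A_surf·T⁴ with A_surf = 2πrL = 9.383 m².
T⁴ = 1157/(0.74·5.67×10⁻⁸·9.383) = 2.940×10⁹ K⁴.

T ≈ 233 K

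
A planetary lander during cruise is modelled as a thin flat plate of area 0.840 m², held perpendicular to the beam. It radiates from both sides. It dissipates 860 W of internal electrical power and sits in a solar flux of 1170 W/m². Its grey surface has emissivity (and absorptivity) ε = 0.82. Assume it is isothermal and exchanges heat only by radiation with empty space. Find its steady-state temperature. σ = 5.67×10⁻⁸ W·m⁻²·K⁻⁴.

At steady state, absorbed solar power + internal power = radiated power.
Absorbed: α·S·A_cross = 0.82·1170·0.8400 = 805.9 W (cross-section A).
Total input = 805.9 + 860 = 1666 W.
Radiated: εσ·A_surf·T⁴ with A_surf = 2A = 1.680 m².
T⁴ = 1666/(0.82·5.67×10⁻⁸·1.680) = 2.133×10¹⁰ K⁴.

T ≈ 382 K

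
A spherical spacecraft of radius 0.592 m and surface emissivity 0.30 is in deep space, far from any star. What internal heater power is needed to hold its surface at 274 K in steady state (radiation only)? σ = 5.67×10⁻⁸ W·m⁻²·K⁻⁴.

P ≈ 422 W

P = εσ·4πr²·T⁴.
4πr² = 4.404 m²; T⁴ = 5.636×10⁹ K⁴.
P = 0.30·5.67×10⁻⁸·4.404·5.636×10⁹.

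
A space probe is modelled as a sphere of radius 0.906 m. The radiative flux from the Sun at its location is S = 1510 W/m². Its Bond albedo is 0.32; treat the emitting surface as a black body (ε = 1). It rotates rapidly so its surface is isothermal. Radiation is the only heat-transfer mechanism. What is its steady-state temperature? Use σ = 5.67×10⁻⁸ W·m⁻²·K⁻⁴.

At equilibrium, absorbed power = emitted power.
Absorbing cross-section = πr² = 2.579 m²; emitting surface = 4πr² = 10.31 m² (ratio 4).
(1−a)S·A_cross = εσ·A_surf·T⁴  ⇒  T⁴ = (1−a)S/(4σ).
T⁴ = 0.680·1510/(4·5.67×10⁻⁸) = 4.527×10⁹ K⁴.
T = (4.527×10⁹)^(1/4).

T ≈ 259 K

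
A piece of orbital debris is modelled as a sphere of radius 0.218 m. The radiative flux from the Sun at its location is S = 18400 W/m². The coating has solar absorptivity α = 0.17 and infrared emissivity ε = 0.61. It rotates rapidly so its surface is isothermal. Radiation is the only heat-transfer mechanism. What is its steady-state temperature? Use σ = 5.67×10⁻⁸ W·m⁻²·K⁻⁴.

T ≈ 388 K

At equilibrium, absorbed power = emitted power.
Absorbing cross-section = πr² = 0.1493 m²; emitting surface = 4πr² = 0.5972 m² (ratio 4).
αS·A_cross = εσ·A_surf·T⁴  ⇒  T⁴ = αS/(ε·4σ).
T⁴ = 0.170·18400/(0.61·4·5.67×10⁻⁸) = 2.261×10¹⁰ K⁴.
T = (2.261×10¹⁰)^(1/4).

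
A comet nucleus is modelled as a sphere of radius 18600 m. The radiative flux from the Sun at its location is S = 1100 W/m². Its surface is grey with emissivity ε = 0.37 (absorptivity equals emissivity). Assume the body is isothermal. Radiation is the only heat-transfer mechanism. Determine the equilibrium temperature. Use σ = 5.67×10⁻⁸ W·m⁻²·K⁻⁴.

T ≈ 264 K

At equilibrium, absorbed power = emitted power.
Absorbing cross-section = πr² = 1.087×10⁹ m²; emitting surface = 4πr² = 4.347×10⁹ m² (ratio 4).
εS·A_cross = εσ·A_surf·T⁴  ⇒  T⁴ = S/(4σ)   (ε cancels).
T⁴ = 1100/(4·5.67×10⁻⁸) = 4.850×10⁹ K⁴.
T = (4.850×10⁹)^(1/4).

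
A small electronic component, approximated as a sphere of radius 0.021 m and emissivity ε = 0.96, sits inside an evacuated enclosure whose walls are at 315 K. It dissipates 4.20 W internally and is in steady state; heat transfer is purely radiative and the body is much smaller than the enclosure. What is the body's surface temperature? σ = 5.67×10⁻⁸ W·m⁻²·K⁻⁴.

For a small grey body in a large enclosure, net radiated power = εσA(T⁴ − T_w⁴).
Steady state: P = εσA(T⁴ − T_w⁴) with A = 4πr² = 0.005542 m².
T⁴ = P/(εσA) + T_w⁴ = 4.20/(0.96·5.67×10⁻⁸·0.005542) + (315)⁴
    = 1.392×10¹⁰ + 9.846×10⁹ = 2.377×10¹⁰ K⁴.

T ≈ 393 K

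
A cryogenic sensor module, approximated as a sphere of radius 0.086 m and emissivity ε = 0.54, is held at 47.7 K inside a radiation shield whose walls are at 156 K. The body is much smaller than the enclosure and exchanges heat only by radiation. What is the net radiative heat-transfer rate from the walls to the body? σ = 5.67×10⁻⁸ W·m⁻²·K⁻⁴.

P_net ≈ 1.67 W

For a small grey body in a large enclosure: P_net = εσA(T_body⁴ − T_wall⁴).
A = 4πr² = 0.09294 m²; T_body⁴ − T_wall⁴ = 5.177×10⁶ − 5.922×10⁸ = -5.871×10⁸ K⁴.
|P_net| = 0.54·5.67×10⁻⁸·0.09294·5.871×10⁸.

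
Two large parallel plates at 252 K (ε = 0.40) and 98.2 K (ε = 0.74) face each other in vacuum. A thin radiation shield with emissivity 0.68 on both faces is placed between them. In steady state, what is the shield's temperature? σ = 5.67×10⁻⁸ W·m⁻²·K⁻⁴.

T_s ≈ 200 K

In steady state the net flux on the hot side equals that on the cold side.
σ(T₁⁴−T_s⁴)/D₁ = σ(T_s⁴−T₂⁴)/D₂, with D₁ = 1/ε₁+1/ε_s−1 = 2.971, D₂ = 1/ε_s+1/ε₂−1 = 1.822.
Solve for T_s⁴: T_s⁴ = (D₂·T₁⁴ + D₁·T₂⁴)/(D₁+D₂) = 1.591×10⁹ K⁴.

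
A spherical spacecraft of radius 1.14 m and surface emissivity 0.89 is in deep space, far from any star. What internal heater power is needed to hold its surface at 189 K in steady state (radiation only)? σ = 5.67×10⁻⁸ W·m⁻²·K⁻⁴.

P = εσ·4πr²·T⁴.
4πr² = 16.33 m²; T⁴ = 1.276×10⁹ K⁴.
P = 0.89·5.67×10⁻⁸·16.33·1.276×10⁹.

P ≈ 1050 W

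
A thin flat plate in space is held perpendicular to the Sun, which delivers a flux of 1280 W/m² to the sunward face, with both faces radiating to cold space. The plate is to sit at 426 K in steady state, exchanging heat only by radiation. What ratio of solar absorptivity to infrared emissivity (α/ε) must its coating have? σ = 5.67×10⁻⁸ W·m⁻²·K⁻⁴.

α/ε ≈ 2.92

Balance: αS·A = εσ·2A·T⁴ ⇒ α/ε = 2σT⁴/S.
α/ε = 2·5.67×10⁻⁸·(426)⁴/1280 = 2·5.67×10⁻⁸·3.293×10¹⁰/1280.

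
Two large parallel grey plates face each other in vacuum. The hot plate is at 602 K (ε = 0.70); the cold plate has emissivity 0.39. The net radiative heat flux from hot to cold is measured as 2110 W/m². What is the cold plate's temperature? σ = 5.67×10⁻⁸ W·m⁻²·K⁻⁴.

q = σ(T₁⁴ − T₂⁴)/(1/ε₁ + 1/ε₂ − 1); denominator = 2.993.
T₂⁴ = T₁⁴ − q·(1/ε₁+1/ε₂−1)/σ = 1.313×10¹¹ − 2110·2.993/5.67×10⁻⁸
    = 1.997×10¹⁰ K⁴.

T₂ ≈ 376 K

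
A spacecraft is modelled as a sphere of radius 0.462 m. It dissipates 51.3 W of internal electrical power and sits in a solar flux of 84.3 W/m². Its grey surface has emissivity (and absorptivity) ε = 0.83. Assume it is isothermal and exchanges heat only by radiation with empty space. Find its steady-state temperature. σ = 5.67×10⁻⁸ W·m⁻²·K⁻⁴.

T ≈ 167 K

At steady state, absorbed solar power + internal power = radiated power.
Absorbed: α·S·A_cross = 0.83·84.3·0.6706 = 46.92 W (cross-section πr²).
Total input = 46.92 + 51.3 = 98.22 W.
Radiated: εσ·A_surf·T⁴ with A_surf = 4πr² = 2.682 m².
T⁴ = 98.22/(0.83·5.67×10⁻⁸·2.682) = 7.781×10⁸ K⁴.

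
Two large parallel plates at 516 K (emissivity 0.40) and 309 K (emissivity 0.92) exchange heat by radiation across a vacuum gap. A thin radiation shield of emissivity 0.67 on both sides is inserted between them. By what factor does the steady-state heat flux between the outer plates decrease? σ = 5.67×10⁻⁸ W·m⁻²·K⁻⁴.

Without shield: q₀ = σΔ(T⁴)/(1/ε₁+1/ε₂−1) with denominator 2.587.
With shield the two gaps are in series; the resistances add: (1/ε₁+1/ε_s−1)+(1/ε_s+1/ε₂−1) = 2.993+1.579 = 4.572.
Heat-flux ratio q₀/q = 4.572/2.587.

factor ≈ 1.77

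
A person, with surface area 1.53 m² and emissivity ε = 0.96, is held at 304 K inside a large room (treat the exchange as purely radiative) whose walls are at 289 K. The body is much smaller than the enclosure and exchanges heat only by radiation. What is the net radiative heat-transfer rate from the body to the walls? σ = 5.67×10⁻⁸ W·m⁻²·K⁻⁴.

P_net ≈ 130 W

For a small grey body in a large enclosure: P_net = εσA(T_body⁴ − T_wall⁴).
A = 1.53 m²; T_body⁴ − T_wall⁴ = 8.541×10⁹ − 6.976×10⁹ = 1.565×10⁹ K⁴.
|P_net| = 0.96·5.67×10⁻⁸·1.530·1.565×10⁹.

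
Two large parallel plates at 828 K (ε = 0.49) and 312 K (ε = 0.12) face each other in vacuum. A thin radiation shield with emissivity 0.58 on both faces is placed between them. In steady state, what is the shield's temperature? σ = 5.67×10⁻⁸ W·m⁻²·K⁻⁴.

In steady state the net flux on the hot side equals that on the cold side.
σ(T₁⁴−T_s⁴)/D₁ = σ(T_s⁴−T₂⁴)/D₂, with D₁ = 1/ε₁+1/ε_s−1 = 2.765, D₂ = 1/ε_s+1/ε₂−1 = 9.057.
Solve for T_s⁴: T_s⁴ = (D₂·T₁⁴ + D₁·T₂⁴)/(D₁+D₂) = 3.623×10¹¹ K⁴.

T_s ≈ 776 K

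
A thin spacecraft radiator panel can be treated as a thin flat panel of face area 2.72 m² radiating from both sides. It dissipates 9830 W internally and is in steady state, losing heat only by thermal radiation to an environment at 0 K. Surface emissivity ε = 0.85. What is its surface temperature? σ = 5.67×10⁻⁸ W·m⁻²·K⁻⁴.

Steady state: internal power = radiated power, P = εσA T⁴.
Radiating area A = 2·2.72 = 5.440 m².
T⁴ = P/(εσA) = 9830/(0.85·5.67×10⁻⁸·5.440) = 3.749×10¹⁰ K⁴.
T = (3.749×10¹⁰)^(1/4).

T ≈ 440 K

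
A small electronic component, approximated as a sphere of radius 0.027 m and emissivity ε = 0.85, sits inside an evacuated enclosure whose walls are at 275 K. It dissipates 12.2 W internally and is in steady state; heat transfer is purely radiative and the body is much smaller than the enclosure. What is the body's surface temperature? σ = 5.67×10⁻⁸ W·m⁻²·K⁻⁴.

For a small grey body in a large enclosure, net radiated power = εσA(T⁴ − T_w⁴).
Steady state: P = εσA(T⁴ − T_w⁴) with A = 4πr² = 0.009161 m².
T⁴ = P/(εσA) + T_w⁴ = 12.2/(0.85·5.67×10⁻⁸·0.009161) + (275)⁴
    = 2.763×10¹⁰ + 5.719×10⁹ = 3.335×10¹⁰ K⁴.

T ≈ 427 K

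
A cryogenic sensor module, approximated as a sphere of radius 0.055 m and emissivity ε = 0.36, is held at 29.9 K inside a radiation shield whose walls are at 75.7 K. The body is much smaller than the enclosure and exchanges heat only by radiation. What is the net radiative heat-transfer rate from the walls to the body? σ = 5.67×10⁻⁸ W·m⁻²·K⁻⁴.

For a small grey body in a large enclosure: P_net = εσA(T_body⁴ − T_wall⁴).
A = 4πr² = 0.03801 m²; T_body⁴ − T_wall⁴ = 7.993×10⁵ − 3.284×10⁷ = -3.204×10⁷ K⁴.
|P_net| = 0.36·5.67×10⁻⁸·0.03801·3.204×10⁷.

P_net ≈ 0.0249 W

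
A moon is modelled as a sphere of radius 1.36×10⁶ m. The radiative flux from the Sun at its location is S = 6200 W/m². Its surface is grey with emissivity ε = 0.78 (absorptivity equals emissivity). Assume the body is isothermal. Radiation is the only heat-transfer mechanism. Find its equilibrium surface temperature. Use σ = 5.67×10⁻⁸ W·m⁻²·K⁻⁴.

At equilibrium, absorbed power = emitted power.
Absorbing cross-section = πr² = 5.811×10¹² m²; emitting surface = 4πr² = 2.324×10¹³ m² (ratio 4).
εS·A_cross = εσ·A_surf·T⁴  ⇒  T⁴ = S/(4σ)   (ε cancels).
T⁴ = 6200/(4·5.67×10⁻⁸) = 2.734×10¹⁰ K⁴.
T = (2.734×10¹⁰)^(1/4).

T ≈ 407 K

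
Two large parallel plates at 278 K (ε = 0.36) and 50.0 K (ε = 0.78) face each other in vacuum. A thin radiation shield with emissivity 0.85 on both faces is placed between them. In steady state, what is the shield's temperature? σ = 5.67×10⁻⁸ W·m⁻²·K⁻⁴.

T_s ≈ 211 K

In steady state the net flux on the hot side equals that on the cold side.
σ(T₁⁴−T_s⁴)/D₁ = σ(T_s⁴−T₂⁴)/D₂, with D₁ = 1/ε₁+1/ε_s−1 = 2.954, D₂ = 1/ε_s+1/ε₂−1 = 1.459.
Solve for T_s⁴: T_s⁴ = (D₂·T₁⁴ + D₁·T₂⁴)/(D₁+D₂) = 1.978×10⁹ K⁴.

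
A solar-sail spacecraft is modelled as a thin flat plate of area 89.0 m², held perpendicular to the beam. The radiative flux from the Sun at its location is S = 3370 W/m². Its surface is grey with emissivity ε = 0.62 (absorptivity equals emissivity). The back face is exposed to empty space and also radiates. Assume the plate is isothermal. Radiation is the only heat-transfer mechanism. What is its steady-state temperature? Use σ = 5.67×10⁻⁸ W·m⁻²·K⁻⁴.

At equilibrium, absorbed power = emitted power.
Absorbing cross-section = A = 89.00 m²; emitting surface = 2A = 178.0 m² (ratio 2).
εS·A_cross = εσ·A_surf·T⁴  ⇒  T⁴ = S/(2σ)   (ε cancels).
T⁴ = 3370/(2·5.67×10⁻⁸) = 2.972×10¹⁰ K⁴.
T = (2.972×10¹⁰)^(1/4).

T ≈ 415 K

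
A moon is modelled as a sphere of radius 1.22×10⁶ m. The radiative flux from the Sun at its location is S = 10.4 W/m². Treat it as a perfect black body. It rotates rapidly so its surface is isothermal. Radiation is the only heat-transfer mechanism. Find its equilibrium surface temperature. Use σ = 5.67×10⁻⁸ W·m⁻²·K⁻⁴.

T ≈ 82.3 K

At equilibrium, absorbed power = emitted power.
Absorbing cross-section = πr² = 4.676×10¹² m²; emitting surface = 4πr² = 1.870×10¹³ m² (ratio 4).
S·A_cross = εσ·A_surf·T⁴  ⇒  T⁴ = S/(4σ).
T⁴ = 1.00·10.4/(4·5.67×10⁻⁸) = 4.586×10⁷ K⁴.
T = (4.586×10⁷)^(1/4).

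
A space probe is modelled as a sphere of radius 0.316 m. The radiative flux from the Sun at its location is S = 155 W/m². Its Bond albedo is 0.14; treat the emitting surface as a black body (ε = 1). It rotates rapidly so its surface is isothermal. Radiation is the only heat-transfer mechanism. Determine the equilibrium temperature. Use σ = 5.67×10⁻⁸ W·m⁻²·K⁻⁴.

T ≈ 156 K

At equilibrium, absorbed power = emitted power.
Absorbing cross-section = πr² = 0.3137 m²; emitting surface = 4πr² = 1.255 m² (ratio 4).
(1−a)S·A_cross = εσ·A_surf·T⁴  ⇒  T⁴ = (1−a)S/(4σ).
T⁴ = 0.860·155/(4·5.67×10⁻⁸) = 5.877×10⁸ K⁴.
T = (5.877×10⁸)^(1/4).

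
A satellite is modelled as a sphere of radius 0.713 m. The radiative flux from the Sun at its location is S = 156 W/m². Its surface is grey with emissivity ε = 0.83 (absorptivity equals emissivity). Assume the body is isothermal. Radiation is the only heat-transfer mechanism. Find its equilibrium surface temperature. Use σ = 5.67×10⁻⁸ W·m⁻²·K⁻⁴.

T ≈ 162 K

At equilibrium, absorbed power = emitted power.
Absorbing cross-section = πr² = 1.597 m²; emitting surface = 4πr² = 6.388 m² (ratio 4).
εS·A_cross = εσ·A_surf·T⁴  ⇒  T⁴ = S/(4σ)   (ε cancels).
T⁴ = 156/(4·5.67×10⁻⁸) = 6.878×10⁸ K⁴.
T = (6.878×10⁸)^(1/4).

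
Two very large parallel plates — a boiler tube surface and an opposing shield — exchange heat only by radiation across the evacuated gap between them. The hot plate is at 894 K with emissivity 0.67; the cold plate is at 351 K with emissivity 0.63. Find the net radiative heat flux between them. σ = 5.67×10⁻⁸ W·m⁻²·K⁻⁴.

q ≈ 17000 W/m²

For two infinite grey parallel plates, q = σ(T₁⁴ − T₂⁴)/(1/ε₁ + 1/ε₂ − 1).
T₁⁴ − T₂⁴ = 6.388×10¹¹ − 1.518×10¹⁰ = 6.236×10¹¹ K⁴.
1/ε₁ + 1/ε₂ − 1 = 1.493 + 1.587 − 1 = 2.080.
q = 5.67×10⁻⁸ × 6.236×10¹¹ / 2.080.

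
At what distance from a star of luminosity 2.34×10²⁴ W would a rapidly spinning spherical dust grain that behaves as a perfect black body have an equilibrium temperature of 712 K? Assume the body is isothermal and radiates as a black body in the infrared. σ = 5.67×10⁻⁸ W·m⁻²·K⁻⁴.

d ≈ 1.79×10⁹ m

For an isothermal black-emitting sphere, (1−a)S·πr² = σ·4πr²·T⁴ ⇒ S = 4σT⁴/(1−a).
S = 4·5.67×10⁻⁸·(712)⁴/1.00 = 58290 W/m².
Flux falls as S = L/(4πd²), so d = √(L/(4πS)) = √(2.34×10²⁴/(4π·58290)).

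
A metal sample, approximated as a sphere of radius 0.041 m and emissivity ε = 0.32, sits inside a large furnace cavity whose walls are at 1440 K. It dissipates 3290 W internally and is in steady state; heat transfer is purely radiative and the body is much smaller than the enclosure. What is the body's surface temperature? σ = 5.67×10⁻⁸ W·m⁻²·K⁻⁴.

For a small grey body in a large enclosure, net radiated power = εσA(T⁴ − T_w⁴).
Steady state: P = εσA(T⁴ − T_w⁴) with A = 4πr² = 0.02112 m².
T⁴ = P/(εσA) + T_w⁴ = 3290/(0.32·5.67×10⁻⁸·0.02112) + (1440)⁴
    = 8.584×10¹² + 4.300×10¹² = 1.288×10¹³ K⁴.

T ≈ 1890 K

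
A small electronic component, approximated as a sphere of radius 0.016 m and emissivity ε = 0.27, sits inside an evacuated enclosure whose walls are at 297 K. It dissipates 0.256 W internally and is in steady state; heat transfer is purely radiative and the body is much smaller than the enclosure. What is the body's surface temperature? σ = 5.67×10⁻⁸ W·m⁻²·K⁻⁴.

T ≈ 338 K

For a small grey body in a large enclosure, net radiated power = εσA(T⁴ − T_w⁴).
Steady state: P = εσA(T⁴ − T_w⁴) with A = 4πr² = 0.003217 m².
T⁴ = P/(εσA) + T_w⁴ = 0.256/(0.27·5.67×10⁻⁸·0.003217) + (297)⁴
    = 5.198×10⁹ + 7.781×10⁹ = 1.298×10¹⁰ K⁴.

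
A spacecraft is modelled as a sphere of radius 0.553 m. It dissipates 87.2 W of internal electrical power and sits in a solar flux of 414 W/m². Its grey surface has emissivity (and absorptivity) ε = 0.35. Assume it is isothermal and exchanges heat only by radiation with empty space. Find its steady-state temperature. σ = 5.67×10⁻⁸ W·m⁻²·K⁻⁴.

At steady state, absorbed solar power + internal power = radiated power.
Absorbed: α·S·A_cross = 0.35·414·0.9607 = 139.2 W (cross-section πr²).
Total input = 139.2 + 87.2 = 226.4 W.
Radiated: εσ·A_surf·T⁴ with A_surf = 4πr² = 3.843 m².
T⁴ = 226.4/(0.35·5.67×10⁻⁸·3.843) = 2.969×10⁹ K⁴.

T ≈ 233 K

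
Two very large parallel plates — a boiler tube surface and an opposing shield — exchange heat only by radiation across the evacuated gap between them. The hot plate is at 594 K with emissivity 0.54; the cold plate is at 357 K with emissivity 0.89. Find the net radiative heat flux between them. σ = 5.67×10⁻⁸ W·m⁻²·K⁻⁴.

q ≈ 3110 W/m²

For two infinite grey parallel plates, q = σ(T₁⁴ − T₂⁴)/(1/ε₁ + 1/ε₂ − 1).
T₁⁴ − T₂⁴ = 1.245×10¹¹ − 1.624×10¹⁰ = 1.082×10¹¹ K⁴.
1/ε₁ + 1/ε₂ − 1 = 1.852 + 1.124 − 1 = 1.975.
q = 5.67×10⁻⁸ × 1.082×10¹¹ / 1.975.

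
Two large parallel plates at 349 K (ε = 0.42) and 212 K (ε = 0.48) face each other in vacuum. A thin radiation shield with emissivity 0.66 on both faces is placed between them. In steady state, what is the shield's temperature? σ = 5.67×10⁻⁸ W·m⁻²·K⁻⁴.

In steady state the net flux on the hot side equals that on the cold side.
σ(T₁⁴−T_s⁴)/D₁ = σ(T_s⁴−T₂⁴)/D₂, with D₁ = 1/ε₁+1/ε_s−1 = 2.896, D₂ = 1/ε_s+1/ε₂−1 = 2.598.
Solve for T_s⁴: T_s⁴ = (D₂·T₁⁴ + D₁·T₂⁴)/(D₁+D₂) = 8.081×10⁹ K⁴.

T_s ≈ 300 K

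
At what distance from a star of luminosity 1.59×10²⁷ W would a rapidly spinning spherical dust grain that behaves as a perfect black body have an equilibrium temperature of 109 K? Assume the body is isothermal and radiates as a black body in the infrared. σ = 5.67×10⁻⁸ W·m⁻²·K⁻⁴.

For an isothermal black-emitting sphere, (1−a)S·πr² = σ·4πr²·T⁴ ⇒ S = 4σT⁴/(1−a).
S = 4·5.67×10⁻⁸·(109)⁴/1.00 = 32.01 W/m².
Flux falls as S = L/(4πd²), so d = √(L/(4πS)) = √(1.59×10²⁷/(4π·32.01)).

d ≈ 1.99×10¹² m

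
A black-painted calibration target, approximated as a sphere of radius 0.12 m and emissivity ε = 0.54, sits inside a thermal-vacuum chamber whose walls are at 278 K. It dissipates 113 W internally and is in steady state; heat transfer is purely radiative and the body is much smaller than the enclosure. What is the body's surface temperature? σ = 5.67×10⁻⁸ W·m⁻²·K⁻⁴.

For a small grey body in a large enclosure, net radiated power = εσA(T⁴ − T_w⁴).
Steady state: P = εσA(T⁴ − T_w⁴) with A = 4πr² = 0.1810 m².
T⁴ = P/(εσA) + T_w⁴ = 113/(0.54·5.67×10⁻⁸·0.1810) + (278)⁴
    = 2.040×10¹⁰ + 5.973×10⁹ = 2.637×10¹⁰ K⁴.

T ≈ 403 K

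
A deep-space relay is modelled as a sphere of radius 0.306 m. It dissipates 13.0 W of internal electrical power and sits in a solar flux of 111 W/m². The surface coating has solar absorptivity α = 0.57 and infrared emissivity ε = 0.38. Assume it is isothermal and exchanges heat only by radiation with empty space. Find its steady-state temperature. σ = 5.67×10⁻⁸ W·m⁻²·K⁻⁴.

T ≈ 188 K

At steady state, absorbed solar power + internal power = radiated power.
Absorbed: α·S·A_cross = 0.57·111·0.2942 = 18.61 W (cross-section πr²).
Total input = 18.61 + 13.0 = 31.61 W.
Radiated: εσ·A_surf·T⁴ with A_surf = 4πr² = 1.177 m².
T⁴ = 31.61/(0.38·5.67×10⁻⁸·1.177) = 1.247×10⁹ K⁴.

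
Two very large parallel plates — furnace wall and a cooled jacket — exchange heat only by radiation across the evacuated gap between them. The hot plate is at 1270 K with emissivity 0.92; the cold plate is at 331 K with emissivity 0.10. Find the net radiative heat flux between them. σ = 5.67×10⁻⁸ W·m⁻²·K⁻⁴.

q ≈ 14600 W/m²

For two infinite grey parallel plates, q = σ(T₁⁴ − T₂⁴)/(1/ε₁ + 1/ε₂ − 1).
T₁⁴ − T₂⁴ = 2.601×10¹² − 1.200×10¹⁰ = 2.589×10¹² K⁴.
1/ε₁ + 1/ε₂ − 1 = 1.087 + 10.00 − 1 = 10.09.
q = 5.67×10⁻⁸ × 2.589×10¹² / 10.09.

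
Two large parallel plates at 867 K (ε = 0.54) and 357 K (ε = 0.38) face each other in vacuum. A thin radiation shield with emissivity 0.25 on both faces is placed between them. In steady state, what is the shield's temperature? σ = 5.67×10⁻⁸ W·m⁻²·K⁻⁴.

In steady state the net flux on the hot side equals that on the cold side.
σ(T₁⁴−T_s⁴)/D₁ = σ(T_s⁴−T₂⁴)/D₂, with D₁ = 1/ε₁+1/ε_s−1 = 4.852, D₂ = 1/ε_s+1/ε₂−1 = 5.632.
Solve for T_s⁴: T_s⁴ = (D₂·T₁⁴ + D₁·T₂⁴)/(D₁+D₂) = 3.110×10¹¹ K⁴.

T_s ≈ 747 K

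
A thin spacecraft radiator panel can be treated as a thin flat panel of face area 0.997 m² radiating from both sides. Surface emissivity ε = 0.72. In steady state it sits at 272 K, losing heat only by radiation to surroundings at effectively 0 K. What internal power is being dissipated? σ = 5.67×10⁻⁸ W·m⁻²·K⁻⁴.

P ≈ 446 W

Steady state: P = εσA T⁴.
A = 2·0.997 = 1.994 m²; T⁴ = (272)⁴ = 5.474×10⁹ K⁴.
P = 0.72 × 5.67×10⁻⁸ × 1.994 × 5.474×10⁹.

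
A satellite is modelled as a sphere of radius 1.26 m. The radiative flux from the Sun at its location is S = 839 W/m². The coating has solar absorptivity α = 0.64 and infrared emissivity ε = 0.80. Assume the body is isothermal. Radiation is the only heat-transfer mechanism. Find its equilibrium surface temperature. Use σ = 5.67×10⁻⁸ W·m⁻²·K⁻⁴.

T ≈ 233 K

At equilibrium, absorbed power = emitted power.
Absorbing cross-section = πr² = 4.988 m²; emitting surface = 4πr² = 19.95 m² (ratio 4).
αS·A_cross = εσ·A_surf·T⁴  ⇒  T⁴ = αS/(ε·4σ).
T⁴ = 0.640·839/(0.80·4·5.67×10⁻⁸) = 2.959×10⁹ K⁴.
T = (2.959×10⁹)^(1/4).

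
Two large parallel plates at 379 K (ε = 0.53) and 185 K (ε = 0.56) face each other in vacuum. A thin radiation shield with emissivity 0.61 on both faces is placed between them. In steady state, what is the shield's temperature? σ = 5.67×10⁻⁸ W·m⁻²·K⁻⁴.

In steady state the net flux on the hot side equals that on the cold side.
σ(T₁⁴−T_s⁴)/D₁ = σ(T_s⁴−T₂⁴)/D₂, with D₁ = 1/ε₁+1/ε_s−1 = 2.526, D₂ = 1/ε_s+1/ε₂−1 = 2.425.
Solve for T_s⁴: T_s⁴ = (D₂·T₁⁴ + D₁·T₂⁴)/(D₁+D₂) = 1.070×10¹⁰ K⁴.

T_s ≈ 322 K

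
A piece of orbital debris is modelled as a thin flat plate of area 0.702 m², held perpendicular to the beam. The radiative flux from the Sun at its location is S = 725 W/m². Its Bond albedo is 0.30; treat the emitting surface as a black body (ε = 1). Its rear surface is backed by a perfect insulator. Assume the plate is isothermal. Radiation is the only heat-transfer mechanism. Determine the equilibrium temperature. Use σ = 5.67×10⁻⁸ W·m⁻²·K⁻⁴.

T ≈ 308 K

At equilibrium, absorbed power = emitted power.
Absorbing cross-section = A = 0.7020 m²; emitting surface = A = 0.7020 m² (ratio 1).
(1−a)S·A_cross = εσ·A_surf·T⁴  ⇒  T⁴ = (1−a)S/(1σ).
T⁴ = 0.700·725/(1·5.67×10⁻⁸) = 8.951×10⁹ K⁴.
T = (8.951×10⁹)^(1/4).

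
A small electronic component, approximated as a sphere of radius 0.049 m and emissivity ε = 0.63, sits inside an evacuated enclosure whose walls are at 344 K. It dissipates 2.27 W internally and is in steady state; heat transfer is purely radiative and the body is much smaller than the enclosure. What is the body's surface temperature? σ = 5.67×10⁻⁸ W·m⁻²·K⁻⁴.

T ≈ 356 K

For a small grey body in a large enclosure, net radiated power = εσA(T⁴ − T_w⁴).
Steady state: P = εσA(T⁴ − T_w⁴) with A = 4πr² = 0.03017 m².
T⁴ = P/(εσA) + T_w⁴ = 2.27/(0.63·5.67×10⁻⁸·0.03017) + (344)⁴
    = 2.106×10⁹ + 1.400×10¹⁰ = 1.611×10¹⁰ K⁴.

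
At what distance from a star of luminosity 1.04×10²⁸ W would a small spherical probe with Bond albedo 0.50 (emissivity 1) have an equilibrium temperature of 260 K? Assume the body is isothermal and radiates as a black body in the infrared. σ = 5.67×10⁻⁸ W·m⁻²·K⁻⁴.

d ≈ 6.32×10¹¹ m

For an isothermal black-emitting sphere, (1−a)S·πr² = σ·4πr²·T⁴ ⇒ S = 4σT⁴/(1−a).
S = 4·5.67×10⁻⁸·(260)⁴/0.500 = 2073 W/m².
Flux falls as S = L/(4πd²), so d = √(L/(4πS)) = √(1.04×10²⁸/(4π·2073)).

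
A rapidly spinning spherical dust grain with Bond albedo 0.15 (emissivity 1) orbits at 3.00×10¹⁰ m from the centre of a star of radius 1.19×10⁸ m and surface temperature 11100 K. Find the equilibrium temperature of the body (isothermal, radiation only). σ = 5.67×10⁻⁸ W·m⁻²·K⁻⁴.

The star's surface emits σT_*⁴; at distance d the flux is S = σT_*⁴(R_*/d)².
S = 5.67×10⁻⁸·(11100)⁴·(1.19×10⁸/3.00×10¹⁰)² = 13540 W/m².
For an isothermal sphere T⁴ = (1−a)S/(4σ) = 5.076×10¹⁰ K⁴.

T ≈ 475 K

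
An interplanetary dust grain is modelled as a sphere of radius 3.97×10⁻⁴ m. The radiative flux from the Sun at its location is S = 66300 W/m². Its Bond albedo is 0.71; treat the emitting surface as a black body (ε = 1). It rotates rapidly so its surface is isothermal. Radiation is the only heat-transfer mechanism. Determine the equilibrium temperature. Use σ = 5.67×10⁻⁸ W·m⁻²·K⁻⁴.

T ≈ 540 K

At equilibrium, absorbed power = emitted power.
Absorbing cross-section = πr² = 4.951×10⁻⁷ m²; emitting surface = 4πr² = 1.981×10⁻⁶ m² (ratio 4).
(1−a)S·A_cross = εσ·A_surf·T⁴  ⇒  T⁴ = (1−a)S/(4σ).
T⁴ = 0.290·66300/(4·5.67×10⁻⁸) = 8.478×10¹⁰ K⁴.
T = (8.478×10¹⁰)^(1/4).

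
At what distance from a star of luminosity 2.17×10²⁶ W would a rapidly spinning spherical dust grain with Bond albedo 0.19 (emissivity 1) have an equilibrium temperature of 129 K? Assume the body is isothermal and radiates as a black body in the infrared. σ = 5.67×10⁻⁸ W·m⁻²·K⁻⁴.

For an isothermal black-emitting sphere, (1−a)S·πr² = σ·4πr²·T⁴ ⇒ S = 4σT⁴/(1−a).
S = 4·5.67×10⁻⁸·(129)⁴/0.810 = 77.54 W/m².
Flux falls as S = L/(4πd²), so d = √(L/(4πS)) = √(2.17×10²⁶/(4π·77.54)).

d ≈ 4.72×10¹¹ m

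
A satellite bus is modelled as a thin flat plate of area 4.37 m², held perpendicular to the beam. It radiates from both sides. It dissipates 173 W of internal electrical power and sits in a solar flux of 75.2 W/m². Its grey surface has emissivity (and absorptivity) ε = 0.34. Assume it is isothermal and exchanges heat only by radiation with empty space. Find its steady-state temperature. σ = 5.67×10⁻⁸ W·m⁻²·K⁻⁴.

T ≈ 203 K

At steady state, absorbed solar power + internal power = radiated power.
Absorbed: α·S·A_cross = 0.34·75.2·4.370 = 111.7 W (cross-section A).
Total input = 111.7 + 173 = 284.7 W.
Radiated: εσ·A_surf·T⁴ with A_surf = 2A = 8.740 m².
T⁴ = 284.7/(0.34·5.67×10⁻⁸·8.740) = 1.690×10⁹ K⁴.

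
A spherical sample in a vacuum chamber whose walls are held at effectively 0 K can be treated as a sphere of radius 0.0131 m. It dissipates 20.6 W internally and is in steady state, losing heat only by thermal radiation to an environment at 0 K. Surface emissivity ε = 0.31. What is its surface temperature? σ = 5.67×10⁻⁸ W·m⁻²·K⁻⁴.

T ≈ 859 K

Steady state: internal power = radiated power, P = εσA T⁴.
Radiating area A = 4πr² = 0.002157 m².
T⁴ = P/(εσA) = 20.6/(0.31·5.67×10⁻⁸·0.002157) = 5.435×10¹¹ K⁴.
T = (5.435×10¹¹)^(1/4).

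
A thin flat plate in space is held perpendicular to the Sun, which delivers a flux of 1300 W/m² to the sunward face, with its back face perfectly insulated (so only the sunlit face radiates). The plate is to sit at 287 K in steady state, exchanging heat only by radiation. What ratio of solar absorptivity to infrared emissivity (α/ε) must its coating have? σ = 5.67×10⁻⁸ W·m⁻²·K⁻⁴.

α/ε ≈ 0.296

Balance: αS·A = εσ·1A·T⁴ ⇒ α/ε = σT⁴/S.
α/ε = 5.67×10⁻⁸·(287)⁴/1300 = 5.67×10⁻⁸·6.785×10⁹/1300.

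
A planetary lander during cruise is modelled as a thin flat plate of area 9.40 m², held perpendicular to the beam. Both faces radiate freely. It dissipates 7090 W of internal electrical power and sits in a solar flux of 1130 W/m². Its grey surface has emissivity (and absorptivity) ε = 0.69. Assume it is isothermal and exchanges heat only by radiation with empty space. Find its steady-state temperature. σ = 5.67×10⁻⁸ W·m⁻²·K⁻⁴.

T ≈ 374 K

At steady state, absorbed solar power + internal power = radiated power.
Absorbed: α·S·A_cross = 0.69·1130·9.400 = 7329 W (cross-section A).
Total input = 7329 + 7090 = 14420 W.
Radiated: εσ·A_surf·T⁴ with A_surf = 2A = 18.80 m².
T⁴ = 14420/(0.69·5.67×10⁻⁸·18.80) = 1.960×10¹⁰ K⁴.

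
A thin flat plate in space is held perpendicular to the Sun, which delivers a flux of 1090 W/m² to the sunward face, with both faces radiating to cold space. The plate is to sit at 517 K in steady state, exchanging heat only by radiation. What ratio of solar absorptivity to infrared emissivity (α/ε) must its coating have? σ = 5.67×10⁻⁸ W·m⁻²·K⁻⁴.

α/ε ≈ 7.43

Balance: αS·A = εσ·2A·T⁴ ⇒ α/ε = 2σT⁴/S.
α/ε = 2·5.67×10⁻⁸·(517)⁴/1090 = 2·5.67×10⁻⁸·7.144×10¹⁰/1090.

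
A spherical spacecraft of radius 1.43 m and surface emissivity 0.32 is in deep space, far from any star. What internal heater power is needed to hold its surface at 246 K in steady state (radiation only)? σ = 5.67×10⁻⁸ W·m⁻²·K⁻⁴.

P ≈ 1710 W

P = εσ·4πr²·T⁴.
4πr² = 25.70 m²; T⁴ = 3.662×10⁹ K⁴.
P = 0.32·5.67×10⁻⁸·25.70·3.662×10⁹.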